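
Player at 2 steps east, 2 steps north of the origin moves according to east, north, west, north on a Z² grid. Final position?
(2, 4)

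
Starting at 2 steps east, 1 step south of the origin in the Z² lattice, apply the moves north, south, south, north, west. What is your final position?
(1, -1)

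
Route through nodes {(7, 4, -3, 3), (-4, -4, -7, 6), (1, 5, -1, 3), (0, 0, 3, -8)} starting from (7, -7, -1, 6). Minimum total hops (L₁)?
76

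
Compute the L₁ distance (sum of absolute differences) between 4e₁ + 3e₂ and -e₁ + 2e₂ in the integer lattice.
6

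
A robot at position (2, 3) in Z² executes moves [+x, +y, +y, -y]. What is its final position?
(3, 4)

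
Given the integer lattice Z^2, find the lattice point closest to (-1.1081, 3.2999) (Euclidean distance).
(-1, 3)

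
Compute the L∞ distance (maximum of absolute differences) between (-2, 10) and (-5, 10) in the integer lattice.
3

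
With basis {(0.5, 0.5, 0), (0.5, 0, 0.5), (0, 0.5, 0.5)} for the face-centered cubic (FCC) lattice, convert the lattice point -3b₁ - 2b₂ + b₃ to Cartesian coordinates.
(-2.5, -1, -0.5)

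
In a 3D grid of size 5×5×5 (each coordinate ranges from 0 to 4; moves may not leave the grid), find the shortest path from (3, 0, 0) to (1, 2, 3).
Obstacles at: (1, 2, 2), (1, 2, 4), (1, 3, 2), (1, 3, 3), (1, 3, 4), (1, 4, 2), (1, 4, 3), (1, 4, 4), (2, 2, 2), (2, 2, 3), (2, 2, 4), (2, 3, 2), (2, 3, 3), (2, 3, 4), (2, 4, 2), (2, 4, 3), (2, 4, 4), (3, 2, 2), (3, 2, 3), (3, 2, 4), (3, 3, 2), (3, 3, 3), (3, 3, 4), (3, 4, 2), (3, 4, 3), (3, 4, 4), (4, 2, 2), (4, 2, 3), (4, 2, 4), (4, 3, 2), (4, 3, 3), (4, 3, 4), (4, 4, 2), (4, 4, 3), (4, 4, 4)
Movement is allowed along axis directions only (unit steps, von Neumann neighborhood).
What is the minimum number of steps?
7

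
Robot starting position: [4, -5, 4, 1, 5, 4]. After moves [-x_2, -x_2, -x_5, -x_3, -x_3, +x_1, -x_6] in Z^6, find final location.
(5, -7, 2, 1, 4, 3)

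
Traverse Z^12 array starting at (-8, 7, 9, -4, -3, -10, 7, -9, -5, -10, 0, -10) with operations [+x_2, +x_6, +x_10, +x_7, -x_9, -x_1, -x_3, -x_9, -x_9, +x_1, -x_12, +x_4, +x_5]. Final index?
(-8, 8, 8, -3, -2, -9, 8, -9, -8, -9, 0, -11)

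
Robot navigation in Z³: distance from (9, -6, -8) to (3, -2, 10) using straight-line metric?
19.3907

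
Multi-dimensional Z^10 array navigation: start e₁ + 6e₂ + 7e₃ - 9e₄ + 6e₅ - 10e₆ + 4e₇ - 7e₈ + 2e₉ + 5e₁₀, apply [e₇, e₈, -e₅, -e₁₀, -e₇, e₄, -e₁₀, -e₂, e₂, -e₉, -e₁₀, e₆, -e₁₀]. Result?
(1, 6, 7, -8, 5, -9, 4, -6, 1, 1)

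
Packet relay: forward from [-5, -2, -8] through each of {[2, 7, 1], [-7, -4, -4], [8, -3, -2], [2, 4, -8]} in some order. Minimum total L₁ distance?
57
(one optimal route: (-5, -2, -8) → (-7, -4, -4) → (8, -3, -2) → (2, 7, 1) → (2, 4, -8))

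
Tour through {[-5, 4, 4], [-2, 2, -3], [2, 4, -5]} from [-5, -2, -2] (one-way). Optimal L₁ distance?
32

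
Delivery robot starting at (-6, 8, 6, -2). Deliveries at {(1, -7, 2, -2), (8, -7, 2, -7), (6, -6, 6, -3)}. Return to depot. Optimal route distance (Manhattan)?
76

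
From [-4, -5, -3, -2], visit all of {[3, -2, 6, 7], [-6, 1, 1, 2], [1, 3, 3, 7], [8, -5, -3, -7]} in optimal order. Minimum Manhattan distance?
73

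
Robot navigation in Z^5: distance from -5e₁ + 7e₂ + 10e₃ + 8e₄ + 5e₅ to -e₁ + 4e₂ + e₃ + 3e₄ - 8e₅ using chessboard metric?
13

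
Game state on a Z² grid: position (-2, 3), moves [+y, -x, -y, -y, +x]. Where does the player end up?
(-2, 2)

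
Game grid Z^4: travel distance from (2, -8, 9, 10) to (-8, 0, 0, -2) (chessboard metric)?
12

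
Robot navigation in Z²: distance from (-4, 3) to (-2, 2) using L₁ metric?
3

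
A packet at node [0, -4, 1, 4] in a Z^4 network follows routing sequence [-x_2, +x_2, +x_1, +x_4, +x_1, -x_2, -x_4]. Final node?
(2, -5, 1, 4)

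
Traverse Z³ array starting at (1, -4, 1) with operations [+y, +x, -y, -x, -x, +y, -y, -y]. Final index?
(0, -5, 1)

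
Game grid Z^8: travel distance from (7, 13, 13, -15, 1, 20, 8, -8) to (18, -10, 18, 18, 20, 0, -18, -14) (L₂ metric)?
56.8946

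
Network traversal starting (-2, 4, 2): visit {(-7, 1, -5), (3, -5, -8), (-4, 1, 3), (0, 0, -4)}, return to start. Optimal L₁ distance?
60
(one optimal route: (-2, 4, 2) → (-4, 1, 3) → (-7, 1, -5) → (3, -5, -8) → (0, 0, -4) → (-2, 4, 2))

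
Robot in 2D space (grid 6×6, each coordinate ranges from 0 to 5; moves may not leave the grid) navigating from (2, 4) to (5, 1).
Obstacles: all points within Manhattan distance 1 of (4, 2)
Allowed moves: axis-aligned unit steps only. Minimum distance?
8
(one shortest path: (2, 4) → (2, 3) → (2, 2) → (2, 1) → (3, 1) → (3, 0) → (4, 0) → (5, 0) → (5, 1))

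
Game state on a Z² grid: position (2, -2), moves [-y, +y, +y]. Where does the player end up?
(2, -1)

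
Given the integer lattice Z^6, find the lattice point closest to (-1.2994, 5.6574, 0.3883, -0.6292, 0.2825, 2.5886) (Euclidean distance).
(-1, 6, 0, -1, 0, 3)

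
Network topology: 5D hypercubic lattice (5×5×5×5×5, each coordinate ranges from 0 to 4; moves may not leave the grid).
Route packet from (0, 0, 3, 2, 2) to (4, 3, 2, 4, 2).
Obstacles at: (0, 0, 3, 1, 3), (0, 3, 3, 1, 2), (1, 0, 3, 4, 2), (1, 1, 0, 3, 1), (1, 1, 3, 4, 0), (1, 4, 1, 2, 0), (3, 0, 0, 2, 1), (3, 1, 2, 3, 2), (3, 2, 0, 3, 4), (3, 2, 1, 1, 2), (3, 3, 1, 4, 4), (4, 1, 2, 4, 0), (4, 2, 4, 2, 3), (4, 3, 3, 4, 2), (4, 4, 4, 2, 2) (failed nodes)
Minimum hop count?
10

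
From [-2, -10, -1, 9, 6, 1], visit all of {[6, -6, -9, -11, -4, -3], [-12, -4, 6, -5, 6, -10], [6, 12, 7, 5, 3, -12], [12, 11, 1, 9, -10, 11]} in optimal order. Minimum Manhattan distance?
215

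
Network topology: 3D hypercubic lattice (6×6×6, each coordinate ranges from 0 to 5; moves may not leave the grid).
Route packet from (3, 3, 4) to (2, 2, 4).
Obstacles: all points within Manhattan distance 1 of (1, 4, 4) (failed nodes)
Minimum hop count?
2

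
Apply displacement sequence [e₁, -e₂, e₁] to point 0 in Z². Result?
(2, -1)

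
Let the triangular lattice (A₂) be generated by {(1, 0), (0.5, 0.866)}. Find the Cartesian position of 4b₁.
(4, 0)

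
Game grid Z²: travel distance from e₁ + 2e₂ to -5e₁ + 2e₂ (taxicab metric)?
6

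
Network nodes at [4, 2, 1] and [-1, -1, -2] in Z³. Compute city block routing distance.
11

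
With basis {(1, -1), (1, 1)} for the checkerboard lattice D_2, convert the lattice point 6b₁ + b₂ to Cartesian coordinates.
(7, -5)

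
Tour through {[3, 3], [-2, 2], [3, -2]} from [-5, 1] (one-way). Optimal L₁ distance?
15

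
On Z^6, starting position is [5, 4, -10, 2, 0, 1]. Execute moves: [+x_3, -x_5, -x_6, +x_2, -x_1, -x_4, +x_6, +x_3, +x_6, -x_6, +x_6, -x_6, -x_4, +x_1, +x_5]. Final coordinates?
(5, 5, -8, 0, 0, 1)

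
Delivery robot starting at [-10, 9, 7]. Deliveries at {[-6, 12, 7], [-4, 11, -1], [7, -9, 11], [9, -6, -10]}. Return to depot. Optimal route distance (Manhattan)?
122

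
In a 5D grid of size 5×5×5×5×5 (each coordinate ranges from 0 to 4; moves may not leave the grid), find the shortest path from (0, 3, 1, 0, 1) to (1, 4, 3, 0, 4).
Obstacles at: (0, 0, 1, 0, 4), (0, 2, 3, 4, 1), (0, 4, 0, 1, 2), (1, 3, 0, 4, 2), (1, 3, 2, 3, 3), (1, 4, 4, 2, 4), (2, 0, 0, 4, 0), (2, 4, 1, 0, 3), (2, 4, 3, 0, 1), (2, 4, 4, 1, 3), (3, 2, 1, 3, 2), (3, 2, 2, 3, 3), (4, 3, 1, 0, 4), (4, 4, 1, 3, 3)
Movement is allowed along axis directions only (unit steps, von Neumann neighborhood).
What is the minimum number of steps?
7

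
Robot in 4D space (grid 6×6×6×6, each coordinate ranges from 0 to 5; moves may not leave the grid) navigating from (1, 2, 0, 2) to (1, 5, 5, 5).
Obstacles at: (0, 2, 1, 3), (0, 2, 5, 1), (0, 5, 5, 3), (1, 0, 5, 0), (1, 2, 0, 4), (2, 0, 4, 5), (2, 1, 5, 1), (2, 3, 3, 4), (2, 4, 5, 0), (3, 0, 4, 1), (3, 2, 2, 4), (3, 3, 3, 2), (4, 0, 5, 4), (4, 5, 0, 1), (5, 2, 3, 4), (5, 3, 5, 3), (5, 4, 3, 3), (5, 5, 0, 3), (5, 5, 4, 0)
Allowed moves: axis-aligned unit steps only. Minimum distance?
11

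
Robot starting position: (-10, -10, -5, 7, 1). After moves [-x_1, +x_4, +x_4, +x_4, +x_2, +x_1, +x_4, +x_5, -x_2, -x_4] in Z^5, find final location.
(-10, -10, -5, 10, 2)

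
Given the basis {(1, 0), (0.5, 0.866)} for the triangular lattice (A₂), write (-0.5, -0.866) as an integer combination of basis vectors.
-b₂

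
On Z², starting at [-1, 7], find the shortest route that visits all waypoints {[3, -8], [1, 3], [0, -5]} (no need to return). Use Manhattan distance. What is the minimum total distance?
21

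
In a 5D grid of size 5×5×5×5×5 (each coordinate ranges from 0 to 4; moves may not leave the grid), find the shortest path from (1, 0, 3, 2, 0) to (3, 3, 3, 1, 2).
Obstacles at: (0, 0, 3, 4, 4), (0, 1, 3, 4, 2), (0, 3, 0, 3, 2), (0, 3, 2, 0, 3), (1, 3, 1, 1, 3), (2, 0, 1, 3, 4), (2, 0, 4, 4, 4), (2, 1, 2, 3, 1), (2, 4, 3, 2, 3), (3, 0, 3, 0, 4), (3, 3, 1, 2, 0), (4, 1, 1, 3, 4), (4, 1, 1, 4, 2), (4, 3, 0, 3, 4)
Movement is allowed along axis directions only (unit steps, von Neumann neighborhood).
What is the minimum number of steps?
8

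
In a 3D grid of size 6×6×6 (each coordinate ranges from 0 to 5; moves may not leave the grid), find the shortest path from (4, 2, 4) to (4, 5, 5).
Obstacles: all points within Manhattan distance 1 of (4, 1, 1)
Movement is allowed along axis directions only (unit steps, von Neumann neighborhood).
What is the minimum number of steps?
4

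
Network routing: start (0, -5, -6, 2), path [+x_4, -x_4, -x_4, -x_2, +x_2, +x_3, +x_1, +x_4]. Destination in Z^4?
(1, -5, -5, 2)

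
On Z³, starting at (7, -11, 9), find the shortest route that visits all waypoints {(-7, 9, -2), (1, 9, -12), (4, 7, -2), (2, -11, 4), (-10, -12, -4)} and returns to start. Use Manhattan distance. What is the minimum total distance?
122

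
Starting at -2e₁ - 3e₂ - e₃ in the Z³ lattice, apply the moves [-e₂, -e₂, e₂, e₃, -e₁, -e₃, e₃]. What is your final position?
(-3, -4, 0)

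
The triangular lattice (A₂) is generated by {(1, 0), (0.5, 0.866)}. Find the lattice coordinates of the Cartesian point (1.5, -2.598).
3b₁ - 3b₂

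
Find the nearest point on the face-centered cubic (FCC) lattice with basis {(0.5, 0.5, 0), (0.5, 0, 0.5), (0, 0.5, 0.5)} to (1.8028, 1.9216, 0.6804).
(1.5, 2, 0.5)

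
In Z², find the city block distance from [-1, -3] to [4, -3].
5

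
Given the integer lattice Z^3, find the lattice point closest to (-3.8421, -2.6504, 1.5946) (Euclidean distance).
(-4, -3, 2)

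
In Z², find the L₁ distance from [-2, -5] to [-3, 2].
8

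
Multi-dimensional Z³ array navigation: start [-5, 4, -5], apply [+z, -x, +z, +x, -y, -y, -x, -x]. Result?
(-7, 2, -3)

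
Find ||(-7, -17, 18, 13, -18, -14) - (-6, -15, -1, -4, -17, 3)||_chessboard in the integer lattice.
19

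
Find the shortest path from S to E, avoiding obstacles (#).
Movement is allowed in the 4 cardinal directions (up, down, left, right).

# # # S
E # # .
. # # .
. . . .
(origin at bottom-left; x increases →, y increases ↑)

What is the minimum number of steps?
8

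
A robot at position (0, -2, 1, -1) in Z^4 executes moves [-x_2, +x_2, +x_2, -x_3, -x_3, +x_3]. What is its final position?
(0, -1, 0, -1)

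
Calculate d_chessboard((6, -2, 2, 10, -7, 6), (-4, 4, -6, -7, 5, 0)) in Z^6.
17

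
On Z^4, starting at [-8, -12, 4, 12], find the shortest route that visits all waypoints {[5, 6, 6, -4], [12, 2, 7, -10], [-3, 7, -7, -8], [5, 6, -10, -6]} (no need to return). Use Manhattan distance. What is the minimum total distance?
105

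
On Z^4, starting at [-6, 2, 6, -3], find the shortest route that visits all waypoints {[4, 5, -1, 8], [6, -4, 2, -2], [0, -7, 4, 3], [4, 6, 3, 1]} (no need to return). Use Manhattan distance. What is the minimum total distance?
67
(one optimal route: (-6, 2, 6, -3) → (0, -7, 4, 3) → (6, -4, 2, -2) → (4, 6, 3, 1) → (4, 5, -1, 8))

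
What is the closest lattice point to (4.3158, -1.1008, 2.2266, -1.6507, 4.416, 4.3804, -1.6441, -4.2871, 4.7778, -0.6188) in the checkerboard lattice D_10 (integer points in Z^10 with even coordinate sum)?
(4, -1, 2, -2, 5, 4, -2, -4, 5, -1)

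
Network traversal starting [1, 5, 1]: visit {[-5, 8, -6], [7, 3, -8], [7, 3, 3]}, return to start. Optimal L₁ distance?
56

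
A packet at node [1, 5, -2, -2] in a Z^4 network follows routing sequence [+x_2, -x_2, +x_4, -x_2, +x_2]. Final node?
(1, 5, -2, -1)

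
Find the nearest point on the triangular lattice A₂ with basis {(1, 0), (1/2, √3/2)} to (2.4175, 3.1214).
(2.5, 2.598)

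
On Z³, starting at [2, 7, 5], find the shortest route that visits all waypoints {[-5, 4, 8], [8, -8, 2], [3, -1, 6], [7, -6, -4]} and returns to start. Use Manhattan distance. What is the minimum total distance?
80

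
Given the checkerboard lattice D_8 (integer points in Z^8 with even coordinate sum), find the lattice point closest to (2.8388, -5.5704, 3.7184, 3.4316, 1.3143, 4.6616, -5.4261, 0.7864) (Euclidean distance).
(3, -6, 4, 3, 1, 5, -5, 1)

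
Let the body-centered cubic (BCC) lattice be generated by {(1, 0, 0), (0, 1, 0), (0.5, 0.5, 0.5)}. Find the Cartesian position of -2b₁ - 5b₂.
(-2, -5, 0)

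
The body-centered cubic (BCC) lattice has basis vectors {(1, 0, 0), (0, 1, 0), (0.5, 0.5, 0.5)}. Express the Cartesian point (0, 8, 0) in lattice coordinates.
8b₂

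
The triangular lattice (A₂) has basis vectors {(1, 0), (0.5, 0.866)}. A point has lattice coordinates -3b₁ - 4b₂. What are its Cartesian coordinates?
(-5, -3.464)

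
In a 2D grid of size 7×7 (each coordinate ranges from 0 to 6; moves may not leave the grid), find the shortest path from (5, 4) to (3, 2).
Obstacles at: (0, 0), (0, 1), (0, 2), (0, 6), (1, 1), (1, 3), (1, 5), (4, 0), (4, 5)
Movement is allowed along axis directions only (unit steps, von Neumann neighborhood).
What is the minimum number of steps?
4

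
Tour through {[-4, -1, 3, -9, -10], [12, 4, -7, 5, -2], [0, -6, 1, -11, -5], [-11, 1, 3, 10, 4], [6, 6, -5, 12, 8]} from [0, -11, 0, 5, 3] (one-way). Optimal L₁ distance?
153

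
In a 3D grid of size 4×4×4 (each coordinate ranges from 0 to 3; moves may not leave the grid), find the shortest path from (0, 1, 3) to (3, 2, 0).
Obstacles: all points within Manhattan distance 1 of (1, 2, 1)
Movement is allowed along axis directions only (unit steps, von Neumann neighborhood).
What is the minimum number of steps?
7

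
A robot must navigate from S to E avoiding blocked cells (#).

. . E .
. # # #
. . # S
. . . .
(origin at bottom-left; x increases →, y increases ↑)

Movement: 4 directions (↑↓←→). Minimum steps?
9
(one shortest path: (3, 1) → (3, 0) → (2, 0) → (1, 0) → (0, 0) → (0, 1) → (0, 2) → (0, 3) → (1, 3) → (2, 3))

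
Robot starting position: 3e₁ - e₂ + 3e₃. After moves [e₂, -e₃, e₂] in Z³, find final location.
(3, 1, 2)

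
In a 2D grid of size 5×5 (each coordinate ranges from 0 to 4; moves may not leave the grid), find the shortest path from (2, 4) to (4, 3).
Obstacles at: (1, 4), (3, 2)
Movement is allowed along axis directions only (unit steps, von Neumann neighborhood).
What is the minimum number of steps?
3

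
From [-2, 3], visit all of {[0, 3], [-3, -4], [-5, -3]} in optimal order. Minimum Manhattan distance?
15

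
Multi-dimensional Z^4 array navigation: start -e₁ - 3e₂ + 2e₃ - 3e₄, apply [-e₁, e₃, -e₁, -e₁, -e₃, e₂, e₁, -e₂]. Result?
(-3, -3, 2, -3)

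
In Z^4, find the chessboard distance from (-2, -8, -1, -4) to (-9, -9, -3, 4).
8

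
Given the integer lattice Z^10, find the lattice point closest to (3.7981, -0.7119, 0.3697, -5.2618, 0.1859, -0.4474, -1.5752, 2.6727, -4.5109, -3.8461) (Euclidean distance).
(4, -1, 0, -5, 0, 0, -2, 3, -5, -4)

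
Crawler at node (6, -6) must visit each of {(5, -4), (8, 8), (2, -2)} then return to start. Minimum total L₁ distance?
40
(one optimal route: (6, -6) → (5, -4) → (2, -2) → (8, 8) → (6, -6))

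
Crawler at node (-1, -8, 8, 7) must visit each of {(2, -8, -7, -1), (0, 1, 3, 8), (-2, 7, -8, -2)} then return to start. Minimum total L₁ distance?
92
(one optimal route: (-1, -8, 8, 7) → (2, -8, -7, -1) → (-2, 7, -8, -2) → (0, 1, 3, 8) → (-1, -8, 8, 7))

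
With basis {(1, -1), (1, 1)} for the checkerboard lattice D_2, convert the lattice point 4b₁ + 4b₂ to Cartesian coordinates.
(8, 0)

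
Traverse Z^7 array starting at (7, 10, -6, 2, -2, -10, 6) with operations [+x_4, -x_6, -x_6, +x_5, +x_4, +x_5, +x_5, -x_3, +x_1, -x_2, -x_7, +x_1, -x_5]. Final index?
(9, 9, -7, 4, 0, -12, 5)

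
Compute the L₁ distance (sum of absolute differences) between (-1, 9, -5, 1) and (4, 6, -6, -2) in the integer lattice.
12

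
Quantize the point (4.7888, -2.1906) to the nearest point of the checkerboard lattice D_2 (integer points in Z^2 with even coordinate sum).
(4, -2)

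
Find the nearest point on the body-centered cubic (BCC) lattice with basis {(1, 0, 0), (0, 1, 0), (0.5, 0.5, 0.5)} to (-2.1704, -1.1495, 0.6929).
(-2, -1, 1)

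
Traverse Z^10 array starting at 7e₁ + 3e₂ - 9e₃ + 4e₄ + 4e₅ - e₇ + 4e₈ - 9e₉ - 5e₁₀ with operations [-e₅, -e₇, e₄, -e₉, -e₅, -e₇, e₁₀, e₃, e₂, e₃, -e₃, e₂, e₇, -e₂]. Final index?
(7, 4, -8, 5, 2, 0, -2, 4, -10, -4)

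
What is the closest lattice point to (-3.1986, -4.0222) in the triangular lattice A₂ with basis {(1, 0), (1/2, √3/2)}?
(-3.5, -4.33)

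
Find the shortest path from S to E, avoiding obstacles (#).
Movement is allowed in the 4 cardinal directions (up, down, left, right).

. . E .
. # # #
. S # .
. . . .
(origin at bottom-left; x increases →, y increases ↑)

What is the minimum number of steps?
5
(one shortest path: (1, 1) → (0, 1) → (0, 2) → (0, 3) → (1, 3) → (2, 3))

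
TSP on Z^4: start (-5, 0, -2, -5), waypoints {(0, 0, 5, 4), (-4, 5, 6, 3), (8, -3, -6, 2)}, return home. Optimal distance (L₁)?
84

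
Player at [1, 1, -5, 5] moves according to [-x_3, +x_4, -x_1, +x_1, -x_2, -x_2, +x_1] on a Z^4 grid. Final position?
(2, -1, -6, 6)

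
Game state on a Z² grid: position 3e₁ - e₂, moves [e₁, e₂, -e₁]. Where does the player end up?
(3, 0)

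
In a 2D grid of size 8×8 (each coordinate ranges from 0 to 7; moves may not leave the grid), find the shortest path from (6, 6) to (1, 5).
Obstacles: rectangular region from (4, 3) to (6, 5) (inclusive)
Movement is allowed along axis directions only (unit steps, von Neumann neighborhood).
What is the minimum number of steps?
6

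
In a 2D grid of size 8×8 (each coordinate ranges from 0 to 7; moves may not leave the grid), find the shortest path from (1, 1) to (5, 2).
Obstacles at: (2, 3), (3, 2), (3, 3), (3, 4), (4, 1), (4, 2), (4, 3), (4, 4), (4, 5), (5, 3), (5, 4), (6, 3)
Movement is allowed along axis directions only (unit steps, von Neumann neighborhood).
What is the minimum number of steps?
7
(one shortest path: (1, 1) → (2, 1) → (3, 1) → (3, 0) → (4, 0) → (5, 0) → (5, 1) → (5, 2))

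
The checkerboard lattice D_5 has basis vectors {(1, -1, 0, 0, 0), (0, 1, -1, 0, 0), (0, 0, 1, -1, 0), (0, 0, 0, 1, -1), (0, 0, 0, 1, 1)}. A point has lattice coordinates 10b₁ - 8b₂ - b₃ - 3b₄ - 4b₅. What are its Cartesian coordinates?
(10, -18, 7, -6, -1)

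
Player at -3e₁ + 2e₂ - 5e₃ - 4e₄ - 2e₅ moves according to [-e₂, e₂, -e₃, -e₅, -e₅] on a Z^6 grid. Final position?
(-3, 2, -6, -4, -4, 0)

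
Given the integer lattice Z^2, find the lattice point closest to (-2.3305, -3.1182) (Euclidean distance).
(-2, -3)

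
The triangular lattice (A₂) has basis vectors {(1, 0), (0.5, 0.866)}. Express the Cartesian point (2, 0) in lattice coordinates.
2b₁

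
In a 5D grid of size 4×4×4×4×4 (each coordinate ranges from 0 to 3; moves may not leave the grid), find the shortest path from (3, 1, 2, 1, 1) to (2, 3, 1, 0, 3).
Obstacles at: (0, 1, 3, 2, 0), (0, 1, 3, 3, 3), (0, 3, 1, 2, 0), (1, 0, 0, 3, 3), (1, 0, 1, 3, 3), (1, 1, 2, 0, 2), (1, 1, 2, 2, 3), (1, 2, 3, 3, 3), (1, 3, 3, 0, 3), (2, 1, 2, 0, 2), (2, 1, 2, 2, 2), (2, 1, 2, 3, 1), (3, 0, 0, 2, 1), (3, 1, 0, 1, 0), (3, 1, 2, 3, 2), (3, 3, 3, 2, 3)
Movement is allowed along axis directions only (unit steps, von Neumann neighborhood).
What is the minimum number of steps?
7
(one shortest path: (3, 1, 2, 1, 1) → (2, 1, 2, 1, 1) → (2, 2, 2, 1, 1) → (2, 3, 2, 1, 1) → (2, 3, 1, 1, 1) → (2, 3, 1, 0, 1) → (2, 3, 1, 0, 2) → (2, 3, 1, 0, 3))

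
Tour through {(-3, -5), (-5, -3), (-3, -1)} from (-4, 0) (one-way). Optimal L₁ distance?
10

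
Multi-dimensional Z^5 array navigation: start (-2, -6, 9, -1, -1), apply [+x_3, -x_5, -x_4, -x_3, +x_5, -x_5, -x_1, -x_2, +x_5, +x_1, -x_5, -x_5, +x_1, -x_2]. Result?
(-1, -8, 9, -2, -3)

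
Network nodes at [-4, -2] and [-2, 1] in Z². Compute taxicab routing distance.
5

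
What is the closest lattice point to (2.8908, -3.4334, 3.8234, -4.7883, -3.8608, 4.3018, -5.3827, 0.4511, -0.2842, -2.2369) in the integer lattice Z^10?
(3, -3, 4, -5, -4, 4, -5, 0, 0, -2)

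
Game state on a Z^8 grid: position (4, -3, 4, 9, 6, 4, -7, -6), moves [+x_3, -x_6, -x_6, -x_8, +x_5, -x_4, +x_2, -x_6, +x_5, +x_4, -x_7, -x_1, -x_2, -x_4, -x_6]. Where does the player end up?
(3, -3, 5, 8, 8, 0, -8, -7)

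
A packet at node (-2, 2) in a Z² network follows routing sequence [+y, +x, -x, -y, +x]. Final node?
(-1, 2)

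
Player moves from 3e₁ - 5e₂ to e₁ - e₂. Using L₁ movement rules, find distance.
6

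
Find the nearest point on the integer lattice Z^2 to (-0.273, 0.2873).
(0, 0)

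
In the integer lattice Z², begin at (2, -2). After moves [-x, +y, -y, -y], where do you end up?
(1, -3)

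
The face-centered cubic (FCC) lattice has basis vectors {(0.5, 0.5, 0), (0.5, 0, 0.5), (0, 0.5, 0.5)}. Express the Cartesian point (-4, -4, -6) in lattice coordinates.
-2b₁ - 6b₂ - 6b₃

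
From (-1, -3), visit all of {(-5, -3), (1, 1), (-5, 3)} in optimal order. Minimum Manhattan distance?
18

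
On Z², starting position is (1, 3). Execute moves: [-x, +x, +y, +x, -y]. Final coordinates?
(2, 3)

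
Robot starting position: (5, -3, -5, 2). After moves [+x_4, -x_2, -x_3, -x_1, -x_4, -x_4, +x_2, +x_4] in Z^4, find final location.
(4, -3, -6, 2)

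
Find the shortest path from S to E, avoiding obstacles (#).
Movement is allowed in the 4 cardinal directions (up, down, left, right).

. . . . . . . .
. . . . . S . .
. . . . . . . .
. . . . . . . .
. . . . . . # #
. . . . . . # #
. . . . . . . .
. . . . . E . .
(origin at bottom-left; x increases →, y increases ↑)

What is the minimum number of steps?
6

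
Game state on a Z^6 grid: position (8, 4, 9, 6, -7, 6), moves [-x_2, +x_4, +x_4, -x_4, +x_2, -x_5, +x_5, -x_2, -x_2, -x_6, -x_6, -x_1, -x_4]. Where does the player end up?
(7, 2, 9, 6, -7, 4)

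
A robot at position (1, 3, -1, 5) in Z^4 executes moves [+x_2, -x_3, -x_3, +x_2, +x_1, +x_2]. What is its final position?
(2, 6, -3, 5)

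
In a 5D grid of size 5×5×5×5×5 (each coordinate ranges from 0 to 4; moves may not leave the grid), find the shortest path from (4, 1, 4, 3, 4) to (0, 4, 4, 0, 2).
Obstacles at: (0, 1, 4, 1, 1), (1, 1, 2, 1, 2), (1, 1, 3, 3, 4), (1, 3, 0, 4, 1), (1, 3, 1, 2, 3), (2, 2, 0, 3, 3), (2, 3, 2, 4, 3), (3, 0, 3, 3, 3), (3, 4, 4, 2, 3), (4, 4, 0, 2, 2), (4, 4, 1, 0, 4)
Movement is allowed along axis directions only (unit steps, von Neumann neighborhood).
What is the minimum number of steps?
12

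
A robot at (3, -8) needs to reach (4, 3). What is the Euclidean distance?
11.0454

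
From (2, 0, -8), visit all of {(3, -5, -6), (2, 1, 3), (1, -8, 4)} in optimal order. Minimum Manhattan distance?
34
(one optimal route: (2, 0, -8) → (3, -5, -6) → (1, -8, 4) → (2, 1, 3))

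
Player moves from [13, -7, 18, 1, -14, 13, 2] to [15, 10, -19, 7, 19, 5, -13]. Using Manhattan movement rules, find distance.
118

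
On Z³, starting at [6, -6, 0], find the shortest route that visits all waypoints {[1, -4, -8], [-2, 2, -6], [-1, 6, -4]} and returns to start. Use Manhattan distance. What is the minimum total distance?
56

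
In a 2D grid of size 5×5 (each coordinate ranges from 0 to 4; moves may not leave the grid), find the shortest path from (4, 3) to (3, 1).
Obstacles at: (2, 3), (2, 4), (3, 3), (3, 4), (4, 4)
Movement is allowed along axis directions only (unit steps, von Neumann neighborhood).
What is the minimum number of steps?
3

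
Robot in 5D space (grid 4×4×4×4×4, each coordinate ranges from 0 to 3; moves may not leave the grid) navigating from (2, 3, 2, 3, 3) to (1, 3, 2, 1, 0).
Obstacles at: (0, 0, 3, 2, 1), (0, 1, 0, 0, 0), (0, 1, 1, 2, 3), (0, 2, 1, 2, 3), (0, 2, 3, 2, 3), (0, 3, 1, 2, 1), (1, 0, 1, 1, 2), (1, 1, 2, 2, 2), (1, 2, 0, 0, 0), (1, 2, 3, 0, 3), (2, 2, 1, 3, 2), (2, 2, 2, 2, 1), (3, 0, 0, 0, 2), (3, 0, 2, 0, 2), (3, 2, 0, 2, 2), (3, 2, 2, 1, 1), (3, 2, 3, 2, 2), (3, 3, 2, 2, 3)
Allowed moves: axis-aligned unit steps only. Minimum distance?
6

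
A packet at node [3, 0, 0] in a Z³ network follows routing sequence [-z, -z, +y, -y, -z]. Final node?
(3, 0, -3)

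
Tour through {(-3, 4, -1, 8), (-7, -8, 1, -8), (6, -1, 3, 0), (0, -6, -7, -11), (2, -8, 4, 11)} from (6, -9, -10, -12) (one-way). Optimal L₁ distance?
111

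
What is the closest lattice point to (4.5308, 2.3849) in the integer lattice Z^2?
(5, 2)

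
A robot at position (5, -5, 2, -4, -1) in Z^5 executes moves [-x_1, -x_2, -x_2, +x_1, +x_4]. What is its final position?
(5, -7, 2, -3, -1)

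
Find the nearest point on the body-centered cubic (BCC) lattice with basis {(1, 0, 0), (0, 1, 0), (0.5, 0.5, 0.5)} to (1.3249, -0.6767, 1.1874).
(1.5, -0.5, 1.5)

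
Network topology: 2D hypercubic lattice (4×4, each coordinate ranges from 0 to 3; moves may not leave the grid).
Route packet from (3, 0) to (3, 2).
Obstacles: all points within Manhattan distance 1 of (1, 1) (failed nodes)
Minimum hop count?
2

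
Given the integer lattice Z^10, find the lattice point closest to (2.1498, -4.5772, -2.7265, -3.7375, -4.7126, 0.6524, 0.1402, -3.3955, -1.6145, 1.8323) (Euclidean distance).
(2, -5, -3, -4, -5, 1, 0, -3, -2, 2)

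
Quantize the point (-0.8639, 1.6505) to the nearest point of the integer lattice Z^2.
(-1, 2)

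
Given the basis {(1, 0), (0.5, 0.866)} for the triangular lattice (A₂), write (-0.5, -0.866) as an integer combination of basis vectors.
-b₂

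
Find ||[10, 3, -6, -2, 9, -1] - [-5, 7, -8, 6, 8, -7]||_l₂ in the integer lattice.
18.6011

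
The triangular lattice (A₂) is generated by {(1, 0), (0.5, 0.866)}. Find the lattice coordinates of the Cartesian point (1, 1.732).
2b₂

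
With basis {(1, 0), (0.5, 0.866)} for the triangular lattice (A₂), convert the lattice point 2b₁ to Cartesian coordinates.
(2, 0)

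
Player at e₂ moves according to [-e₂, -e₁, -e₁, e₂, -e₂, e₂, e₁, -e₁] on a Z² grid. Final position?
(-2, 1)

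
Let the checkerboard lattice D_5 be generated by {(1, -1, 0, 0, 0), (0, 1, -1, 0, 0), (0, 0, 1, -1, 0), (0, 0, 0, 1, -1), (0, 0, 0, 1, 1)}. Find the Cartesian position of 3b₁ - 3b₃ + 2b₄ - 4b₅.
(3, -3, -3, 1, -6)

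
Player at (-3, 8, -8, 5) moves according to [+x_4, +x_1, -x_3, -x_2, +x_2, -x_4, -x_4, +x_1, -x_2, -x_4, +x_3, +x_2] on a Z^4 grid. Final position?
(-1, 8, -8, 3)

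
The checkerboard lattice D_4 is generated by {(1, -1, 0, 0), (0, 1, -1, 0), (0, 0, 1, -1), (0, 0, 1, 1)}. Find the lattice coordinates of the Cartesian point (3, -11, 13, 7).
3b₁ - 8b₂ - b₃ + 6b₄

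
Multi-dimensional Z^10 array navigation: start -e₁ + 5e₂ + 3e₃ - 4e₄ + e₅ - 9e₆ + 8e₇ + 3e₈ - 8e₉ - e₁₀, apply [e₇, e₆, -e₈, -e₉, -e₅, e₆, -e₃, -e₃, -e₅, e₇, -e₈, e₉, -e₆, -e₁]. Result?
(-2, 5, 1, -4, -1, -8, 10, 1, -8, -1)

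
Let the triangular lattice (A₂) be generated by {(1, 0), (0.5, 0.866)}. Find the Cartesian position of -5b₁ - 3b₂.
(-6.5, -2.598)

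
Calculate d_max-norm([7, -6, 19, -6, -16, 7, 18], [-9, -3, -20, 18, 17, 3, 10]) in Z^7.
39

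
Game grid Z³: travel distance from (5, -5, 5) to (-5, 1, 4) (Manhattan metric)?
17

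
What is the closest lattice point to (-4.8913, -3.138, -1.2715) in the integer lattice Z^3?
(-5, -3, -1)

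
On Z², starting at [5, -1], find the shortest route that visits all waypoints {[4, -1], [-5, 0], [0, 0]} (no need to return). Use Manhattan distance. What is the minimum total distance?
11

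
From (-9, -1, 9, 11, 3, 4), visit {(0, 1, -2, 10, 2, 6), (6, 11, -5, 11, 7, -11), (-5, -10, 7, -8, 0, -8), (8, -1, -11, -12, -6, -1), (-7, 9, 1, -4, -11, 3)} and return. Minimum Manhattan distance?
290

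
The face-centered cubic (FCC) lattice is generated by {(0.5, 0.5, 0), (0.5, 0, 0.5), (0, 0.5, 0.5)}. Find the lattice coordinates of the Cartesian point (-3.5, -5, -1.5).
-7b₁ - 3b₃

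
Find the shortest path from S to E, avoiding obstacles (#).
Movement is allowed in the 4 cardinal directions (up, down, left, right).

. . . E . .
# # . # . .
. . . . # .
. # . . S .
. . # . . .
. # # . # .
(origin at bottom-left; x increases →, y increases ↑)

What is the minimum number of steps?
6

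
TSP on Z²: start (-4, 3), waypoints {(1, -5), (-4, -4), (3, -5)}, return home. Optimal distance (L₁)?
30
(one optimal route: (-4, 3) → (1, -5) → (3, -5) → (-4, -4) → (-4, 3))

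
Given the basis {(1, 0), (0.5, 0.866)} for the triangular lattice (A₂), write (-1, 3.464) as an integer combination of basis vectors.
-3b₁ + 4b₂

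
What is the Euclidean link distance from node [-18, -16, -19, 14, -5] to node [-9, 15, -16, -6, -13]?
38.923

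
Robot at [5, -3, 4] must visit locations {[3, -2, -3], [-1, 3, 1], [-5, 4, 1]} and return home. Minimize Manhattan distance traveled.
48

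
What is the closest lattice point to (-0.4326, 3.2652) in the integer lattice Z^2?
(0, 3)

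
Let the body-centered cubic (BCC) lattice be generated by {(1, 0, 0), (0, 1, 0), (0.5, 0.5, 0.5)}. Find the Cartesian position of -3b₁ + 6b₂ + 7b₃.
(0.5, 9.5, 3.5)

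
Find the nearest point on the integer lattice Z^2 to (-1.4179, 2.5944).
(-1, 3)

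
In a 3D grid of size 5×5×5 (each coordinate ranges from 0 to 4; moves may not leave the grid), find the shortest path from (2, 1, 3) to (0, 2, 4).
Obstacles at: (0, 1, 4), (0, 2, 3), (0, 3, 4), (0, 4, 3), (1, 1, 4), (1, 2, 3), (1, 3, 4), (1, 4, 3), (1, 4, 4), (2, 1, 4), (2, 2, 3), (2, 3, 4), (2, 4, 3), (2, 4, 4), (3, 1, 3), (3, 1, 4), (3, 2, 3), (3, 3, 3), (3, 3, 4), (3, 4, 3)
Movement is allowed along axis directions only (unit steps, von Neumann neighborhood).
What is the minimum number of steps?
10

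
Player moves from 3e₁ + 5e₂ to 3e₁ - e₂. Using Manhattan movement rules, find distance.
6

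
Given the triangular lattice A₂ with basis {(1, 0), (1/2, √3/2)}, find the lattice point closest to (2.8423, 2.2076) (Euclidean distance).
(3, 1.732)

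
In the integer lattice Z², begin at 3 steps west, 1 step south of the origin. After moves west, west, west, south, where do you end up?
(-6, -2)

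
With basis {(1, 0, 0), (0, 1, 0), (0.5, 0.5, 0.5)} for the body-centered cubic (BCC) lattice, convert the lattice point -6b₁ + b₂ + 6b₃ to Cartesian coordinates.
(-3, 4, 3)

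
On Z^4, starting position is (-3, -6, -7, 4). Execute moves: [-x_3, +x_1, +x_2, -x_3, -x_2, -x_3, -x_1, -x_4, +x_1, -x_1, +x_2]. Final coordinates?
(-3, -5, -10, 3)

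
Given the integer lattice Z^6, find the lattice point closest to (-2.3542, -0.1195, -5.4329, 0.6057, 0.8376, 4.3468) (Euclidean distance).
(-2, 0, -5, 1, 1, 4)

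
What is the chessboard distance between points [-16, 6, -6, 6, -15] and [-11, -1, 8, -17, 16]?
31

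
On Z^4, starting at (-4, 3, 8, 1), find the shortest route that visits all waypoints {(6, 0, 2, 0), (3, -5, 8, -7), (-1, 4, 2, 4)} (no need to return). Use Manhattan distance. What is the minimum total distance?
49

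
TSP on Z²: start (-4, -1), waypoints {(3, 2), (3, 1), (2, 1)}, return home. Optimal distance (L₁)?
20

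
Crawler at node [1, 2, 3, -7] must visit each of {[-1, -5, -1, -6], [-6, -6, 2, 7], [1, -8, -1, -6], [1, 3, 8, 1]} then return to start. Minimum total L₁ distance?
84
(one optimal route: (1, 2, 3, -7) → (1, -8, -1, -6) → (-1, -5, -1, -6) → (-6, -6, 2, 7) → (1, 3, 8, 1) → (1, 2, 3, -7))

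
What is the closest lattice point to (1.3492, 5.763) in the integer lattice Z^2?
(1, 6)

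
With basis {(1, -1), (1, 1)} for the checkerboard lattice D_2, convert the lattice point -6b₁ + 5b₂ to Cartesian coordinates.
(-1, 11)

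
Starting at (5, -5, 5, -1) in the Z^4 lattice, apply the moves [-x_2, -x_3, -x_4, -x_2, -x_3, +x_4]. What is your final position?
(5, -7, 3, -1)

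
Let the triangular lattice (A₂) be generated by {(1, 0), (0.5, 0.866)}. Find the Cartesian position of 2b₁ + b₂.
(2.5, 0.866)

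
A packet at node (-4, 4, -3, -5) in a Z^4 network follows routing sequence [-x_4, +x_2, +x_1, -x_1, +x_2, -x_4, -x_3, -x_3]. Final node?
(-4, 6, -5, -7)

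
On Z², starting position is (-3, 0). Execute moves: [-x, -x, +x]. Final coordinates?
(-4, 0)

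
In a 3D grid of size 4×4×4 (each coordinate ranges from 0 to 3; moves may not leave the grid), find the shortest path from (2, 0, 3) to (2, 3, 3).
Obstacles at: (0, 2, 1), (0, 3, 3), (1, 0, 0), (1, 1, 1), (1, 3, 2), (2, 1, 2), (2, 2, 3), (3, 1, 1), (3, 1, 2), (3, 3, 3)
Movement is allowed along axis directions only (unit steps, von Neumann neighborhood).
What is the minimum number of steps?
5
(one shortest path: (2, 0, 3) → (1, 0, 3) → (1, 1, 3) → (1, 2, 3) → (1, 3, 3) → (2, 3, 3))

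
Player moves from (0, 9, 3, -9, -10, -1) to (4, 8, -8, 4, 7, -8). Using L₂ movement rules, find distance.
25.3969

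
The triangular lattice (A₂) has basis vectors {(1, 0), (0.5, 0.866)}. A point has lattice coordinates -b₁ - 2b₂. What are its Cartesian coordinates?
(-2, -1.732)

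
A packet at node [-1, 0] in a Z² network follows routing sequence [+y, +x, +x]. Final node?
(1, 1)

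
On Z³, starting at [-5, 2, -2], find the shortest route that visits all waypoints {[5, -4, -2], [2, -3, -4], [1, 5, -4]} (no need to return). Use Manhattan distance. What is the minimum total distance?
26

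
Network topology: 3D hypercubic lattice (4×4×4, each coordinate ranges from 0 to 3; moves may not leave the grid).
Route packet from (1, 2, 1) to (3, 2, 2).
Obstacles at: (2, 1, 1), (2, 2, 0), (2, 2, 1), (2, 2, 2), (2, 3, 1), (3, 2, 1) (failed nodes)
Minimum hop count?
5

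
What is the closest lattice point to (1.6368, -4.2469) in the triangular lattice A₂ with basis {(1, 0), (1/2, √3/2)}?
(1.5, -4.33)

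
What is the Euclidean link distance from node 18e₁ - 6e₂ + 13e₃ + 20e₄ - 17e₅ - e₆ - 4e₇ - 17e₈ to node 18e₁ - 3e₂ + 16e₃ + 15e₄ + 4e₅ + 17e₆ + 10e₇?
35.9583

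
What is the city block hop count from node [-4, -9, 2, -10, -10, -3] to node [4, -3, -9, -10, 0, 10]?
48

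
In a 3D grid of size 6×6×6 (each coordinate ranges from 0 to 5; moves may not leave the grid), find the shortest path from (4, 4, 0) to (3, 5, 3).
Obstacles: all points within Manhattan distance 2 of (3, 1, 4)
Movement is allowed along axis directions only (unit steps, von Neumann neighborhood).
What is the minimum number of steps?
5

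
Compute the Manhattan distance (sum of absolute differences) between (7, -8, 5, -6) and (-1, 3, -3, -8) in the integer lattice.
29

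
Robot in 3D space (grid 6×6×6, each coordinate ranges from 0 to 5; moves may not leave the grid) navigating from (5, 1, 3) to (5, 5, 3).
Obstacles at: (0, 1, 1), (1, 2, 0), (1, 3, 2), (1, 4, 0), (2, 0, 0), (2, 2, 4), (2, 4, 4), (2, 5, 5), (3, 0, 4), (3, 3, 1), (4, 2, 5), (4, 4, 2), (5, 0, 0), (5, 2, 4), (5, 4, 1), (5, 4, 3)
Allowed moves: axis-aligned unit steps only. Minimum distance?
6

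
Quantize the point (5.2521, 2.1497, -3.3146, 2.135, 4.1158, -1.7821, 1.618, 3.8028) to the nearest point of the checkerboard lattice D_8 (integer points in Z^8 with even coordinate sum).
(5, 2, -3, 2, 4, -2, 2, 4)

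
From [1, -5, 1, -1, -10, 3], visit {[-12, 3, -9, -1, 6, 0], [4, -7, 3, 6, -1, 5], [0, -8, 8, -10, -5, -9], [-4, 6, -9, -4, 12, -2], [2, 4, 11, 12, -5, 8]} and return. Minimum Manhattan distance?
250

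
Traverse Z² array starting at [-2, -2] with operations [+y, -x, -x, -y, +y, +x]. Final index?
(-3, -1)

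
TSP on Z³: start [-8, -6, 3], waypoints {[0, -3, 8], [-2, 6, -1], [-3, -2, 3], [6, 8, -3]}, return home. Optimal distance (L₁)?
78
(one optimal route: (-8, -6, 3) → (0, -3, 8) → (6, 8, -3) → (-2, 6, -1) → (-3, -2, 3) → (-8, -6, 3))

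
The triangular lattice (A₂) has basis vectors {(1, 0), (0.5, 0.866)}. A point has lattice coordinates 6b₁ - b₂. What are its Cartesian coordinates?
(5.5, -0.866)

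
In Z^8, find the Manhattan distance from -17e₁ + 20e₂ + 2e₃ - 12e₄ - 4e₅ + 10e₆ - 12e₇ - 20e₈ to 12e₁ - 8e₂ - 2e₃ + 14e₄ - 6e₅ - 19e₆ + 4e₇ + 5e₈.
159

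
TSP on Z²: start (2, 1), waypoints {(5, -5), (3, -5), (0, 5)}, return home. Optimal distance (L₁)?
30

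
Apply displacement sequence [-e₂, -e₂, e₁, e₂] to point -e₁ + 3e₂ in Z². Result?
(0, 2)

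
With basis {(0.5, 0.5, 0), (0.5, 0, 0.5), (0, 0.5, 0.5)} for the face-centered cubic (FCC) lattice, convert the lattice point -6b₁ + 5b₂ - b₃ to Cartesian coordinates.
(-0.5, -3.5, 2)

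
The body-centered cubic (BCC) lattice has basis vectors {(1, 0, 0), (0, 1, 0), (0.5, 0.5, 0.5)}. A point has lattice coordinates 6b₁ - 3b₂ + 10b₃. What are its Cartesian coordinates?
(11, 2, 5)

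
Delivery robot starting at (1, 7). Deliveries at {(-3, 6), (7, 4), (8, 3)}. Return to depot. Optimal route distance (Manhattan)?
30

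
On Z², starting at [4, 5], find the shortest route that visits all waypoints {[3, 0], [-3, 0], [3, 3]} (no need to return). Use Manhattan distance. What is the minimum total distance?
12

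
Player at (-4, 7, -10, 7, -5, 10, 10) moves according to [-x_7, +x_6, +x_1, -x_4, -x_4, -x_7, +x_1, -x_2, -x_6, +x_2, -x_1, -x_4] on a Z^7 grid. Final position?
(-3, 7, -10, 4, -5, 10, 8)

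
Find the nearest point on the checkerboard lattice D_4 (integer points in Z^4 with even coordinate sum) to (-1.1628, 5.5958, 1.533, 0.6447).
(-1, 6, 2, 1)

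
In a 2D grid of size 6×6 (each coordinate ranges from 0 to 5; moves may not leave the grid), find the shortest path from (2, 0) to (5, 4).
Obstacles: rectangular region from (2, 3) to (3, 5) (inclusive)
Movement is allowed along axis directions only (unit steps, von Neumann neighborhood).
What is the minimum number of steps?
7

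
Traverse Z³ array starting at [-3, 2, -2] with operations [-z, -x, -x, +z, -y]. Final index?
(-5, 1, -2)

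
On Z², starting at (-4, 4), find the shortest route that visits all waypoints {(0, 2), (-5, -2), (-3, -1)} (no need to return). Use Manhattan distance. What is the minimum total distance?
15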